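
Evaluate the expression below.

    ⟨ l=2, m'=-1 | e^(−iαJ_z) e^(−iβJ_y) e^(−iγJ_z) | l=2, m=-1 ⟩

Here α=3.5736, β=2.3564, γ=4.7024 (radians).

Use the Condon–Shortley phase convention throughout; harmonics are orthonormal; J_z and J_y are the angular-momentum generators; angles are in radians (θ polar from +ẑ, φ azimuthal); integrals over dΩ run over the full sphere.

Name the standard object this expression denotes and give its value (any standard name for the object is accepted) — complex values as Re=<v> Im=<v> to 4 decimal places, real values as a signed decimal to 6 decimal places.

Wigner D-matrix element, Re=0.1448 Im=-0.3224

This is a Wigner D-matrix element — the rotation-matrix element ⟨l m'| R(α,β,γ) |l m⟩ in the angular-momentum basis.
First d^2_{-1,-1}(β=2.3564), then the phase factors e^{-i(-1)α} and e^{-i(-1)γ}:
With c≡cos(β/2)=0.382588 and s≡sin(β/2)=0.923919, N=[1·6·1·6]^{1/2}=6.000000
k: max(0,(-1)−(-1))=0 … min(2+(-1),2−(-1))=1
  k=0: (−1)^0·6.0000/(6)·0.3826^4·0.9239^0 = +0.021425
  k=1: (−1)^1·6.0000/(2)·0.3826^2·0.9239^2 = -0.374846
d^2_{-1,-1}(2.3564) = +0.021425 -0.374846 = -0.353421
Phases: e^{-i·(-1)·3.5736}=-0.908127-0.418695i, e^{-i·(-1)·4.7024}=-0.009989-0.999950i ⇒ D=+0.144762-0.322413i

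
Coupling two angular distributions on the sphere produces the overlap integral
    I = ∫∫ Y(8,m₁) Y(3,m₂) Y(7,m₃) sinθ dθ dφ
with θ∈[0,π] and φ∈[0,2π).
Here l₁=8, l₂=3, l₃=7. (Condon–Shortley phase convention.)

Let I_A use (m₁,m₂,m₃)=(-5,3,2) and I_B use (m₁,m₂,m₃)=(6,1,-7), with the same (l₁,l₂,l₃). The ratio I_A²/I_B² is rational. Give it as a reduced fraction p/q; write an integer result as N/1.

1375/637

Shared (l₁,l₂,l₃)=(8,3,7): N and (l;000)² cancel in I_A²/I_B².
A: Δ = 4!·12!·2!/19! = 1/5290740; Racah Σ t=4..4: t=4:+1/104509440 = 1/104509440; ⇒ 3j(8 3 7; -5 3 2)² = 275/13566, sgn -1
B: Δ = 4!·12!·2!/19! = 1/5290740; Racah Σ t=2..2: t=2:+1/3832012800 = 1/3832012800; ⇒ 3j(8 3 7; 6 1 -7)² = 91/9690, sgn +1
I_A²/I_B² = (275/13566)/(91/9690) = 1375/637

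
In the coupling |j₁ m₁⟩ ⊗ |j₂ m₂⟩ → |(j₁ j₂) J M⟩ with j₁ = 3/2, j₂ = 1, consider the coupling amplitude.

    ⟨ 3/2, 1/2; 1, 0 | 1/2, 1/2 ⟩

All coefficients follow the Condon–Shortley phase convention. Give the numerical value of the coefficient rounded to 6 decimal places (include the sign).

−√(1/3) = -0.577350

triangle: 2!*1!*0!/4! = 2/24
(j±m)!: 2!*1!*1!*1!*1!*0! = 2
prefactor² = (2J+1)*Δ*N² = 1/3
  k=1: −1/(1!*1!*0!*0!*1!*0!) = -1
Σ = -1  ⇒  CG² = 1/3*(-1)² = 1/3
CG = −√(1/3) = -0.577350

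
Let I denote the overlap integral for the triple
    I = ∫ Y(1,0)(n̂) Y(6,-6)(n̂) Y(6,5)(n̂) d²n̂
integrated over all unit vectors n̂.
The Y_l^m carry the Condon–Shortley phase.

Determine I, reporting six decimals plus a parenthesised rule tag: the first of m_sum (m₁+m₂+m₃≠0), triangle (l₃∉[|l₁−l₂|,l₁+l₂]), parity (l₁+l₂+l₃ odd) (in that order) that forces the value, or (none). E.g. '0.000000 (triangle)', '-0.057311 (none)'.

Σmᵢ = -1 ≠ 0, so the φ-integral vanishes; I = 0

0.000000 (m_sum)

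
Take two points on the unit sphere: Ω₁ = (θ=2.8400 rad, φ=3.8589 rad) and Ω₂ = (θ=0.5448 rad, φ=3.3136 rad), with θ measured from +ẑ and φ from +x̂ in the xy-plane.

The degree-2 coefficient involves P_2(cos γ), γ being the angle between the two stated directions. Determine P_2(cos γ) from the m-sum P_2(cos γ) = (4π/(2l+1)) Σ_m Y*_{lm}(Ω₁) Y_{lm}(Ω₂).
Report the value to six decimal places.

Summing Y*_{l m}(θ₁,φ₁)·Y_{l m}(θ₂,φ₂) over m ∈ [−2, 2]; prefactor 4π/(2·2+1) = 2.513274:
  m=-2: (+0.004627+0.033767i) × (+0.097667-0.034990i) = +0.001633+0.003136i  (running Σ = +0.001633+0.003136i)
  m=-1: (+0.165125+0.144041i) × (-0.337357+0.058607i) = -0.064148-0.038916i  (running Σ = -0.062514-0.035780i)
  m=0: (+0.547299-0.000000i) × (+0.376660+0.000000i) = +0.206145+0.000000i  (running Σ = +0.143631-0.035780i)
  m=1: (-0.165125+0.144041i) × (+0.337357+0.058607i) = -0.064148+0.038916i  (running Σ = +0.079483+0.003136i)
  m=2: (+0.004627-0.033767i) × (+0.097667+0.034990i) = +0.001633-0.003136i  (running Σ = +0.081116+0.000000i)
Accumulated sum +0.081116+0.000000i; after 4π/(2l+1) scaling, +0.203868+0.000000i ⇒ P_2 = 0.203868

0.203868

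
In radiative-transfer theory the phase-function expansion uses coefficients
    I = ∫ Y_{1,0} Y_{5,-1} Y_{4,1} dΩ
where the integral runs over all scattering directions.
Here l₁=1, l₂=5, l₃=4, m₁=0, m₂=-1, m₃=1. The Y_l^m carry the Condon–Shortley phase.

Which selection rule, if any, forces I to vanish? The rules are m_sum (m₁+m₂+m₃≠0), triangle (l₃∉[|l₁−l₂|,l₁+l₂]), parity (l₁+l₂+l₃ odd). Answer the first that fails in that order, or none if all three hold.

azimuthal sum: 0 − 1 + 1 = 0  ✓
4 ≤ 4 ≤ 6 (triangle on l)  ✓
L = 1 + 5 + 4 = 10 (even)  ✓

none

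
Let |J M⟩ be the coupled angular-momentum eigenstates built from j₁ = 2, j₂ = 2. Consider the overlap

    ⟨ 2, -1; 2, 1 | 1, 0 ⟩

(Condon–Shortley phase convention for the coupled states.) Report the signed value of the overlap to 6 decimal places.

+√(1/10) = +0.316228

j₁+j₂−J=3  J+j₁−j₂=1  J−j₁+j₂=1  j₁+j₂+J+1=6
(j₁±m₁, j₂±m₂, J±M) = (1,3,3,1,1,1)
P² = 9/10
sum k=2..3:
  [2] +1/2 = 1/2
  [3] −1/6 = -1/6
S = 1/3
C² = P²·S² = 1/10 ; C = +0.316228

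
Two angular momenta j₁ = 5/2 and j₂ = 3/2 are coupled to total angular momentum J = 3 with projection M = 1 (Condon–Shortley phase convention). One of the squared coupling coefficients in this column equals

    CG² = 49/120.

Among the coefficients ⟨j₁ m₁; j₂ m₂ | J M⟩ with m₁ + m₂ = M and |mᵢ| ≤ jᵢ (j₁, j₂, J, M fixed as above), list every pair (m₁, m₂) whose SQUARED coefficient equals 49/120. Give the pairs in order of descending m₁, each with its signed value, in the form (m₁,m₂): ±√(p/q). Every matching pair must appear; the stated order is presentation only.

(3/2,-1/2): +√(49/120)

Admissible pairs with m₁+m₂ = M = 1: (-1/2,3/2), (1/2,1/2), (3/2,-1/2), (5/2,-3/2)
  (m₁,m₂)=(5/2,-3/2): CG² = 1/8, CG = +√(1/8)
  (m₁,m₂)=(3/2,-1/2): CG² = 49/120, CG = +√(49/120)   ← matches the target
  (m₁,m₂)=(1/2,1/2): CG² = 1/60, CG = −√(1/60)
  (m₁,m₂)=(-1/2,3/2): CG² = 9/20, CG = −√(9/20)
Pairs with CG² = 49/120: (3/2,-1/2): +√(49/120)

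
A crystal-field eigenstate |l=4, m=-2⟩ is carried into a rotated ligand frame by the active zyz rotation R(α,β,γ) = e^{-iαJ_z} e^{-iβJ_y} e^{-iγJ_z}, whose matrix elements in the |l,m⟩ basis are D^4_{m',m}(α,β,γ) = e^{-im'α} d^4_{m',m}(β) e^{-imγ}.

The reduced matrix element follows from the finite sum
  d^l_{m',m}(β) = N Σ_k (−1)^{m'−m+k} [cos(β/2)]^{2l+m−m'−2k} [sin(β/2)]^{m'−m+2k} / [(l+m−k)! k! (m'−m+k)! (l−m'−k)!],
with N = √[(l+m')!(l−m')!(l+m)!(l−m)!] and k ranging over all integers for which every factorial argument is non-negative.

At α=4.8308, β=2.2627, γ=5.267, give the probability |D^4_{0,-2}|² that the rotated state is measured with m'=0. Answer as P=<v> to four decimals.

Split into d^4_{0,-2}(β=2.2627) × two z-phases.
Half-angle: c=0.425438, s=0.904987. N=√(24·24·2·720)=910.735966
Admissible k: 0..2 (factorial args all ≥0)
  k=0: (−1)^2·910.7360/(96)·0.4254^6·0.9050^2 = +0.046071
  k=1: (−1)^3·910.7360/(36)·0.4254^4·0.9050^4 = -0.555913
  k=2: (−1)^4·910.7360/(96)·0.4254^2·0.9050^6 = +0.943300
d^4_{0,-2}(2.2627) = +0.046071 -0.555913 +0.943300 = +0.433458
|D^4_{0,-2}|² = |d^4_{0,-2}(β)|² = (+0.433458)² = 0.187886 (the z-rotation phases have unit modulus)

P=0.1879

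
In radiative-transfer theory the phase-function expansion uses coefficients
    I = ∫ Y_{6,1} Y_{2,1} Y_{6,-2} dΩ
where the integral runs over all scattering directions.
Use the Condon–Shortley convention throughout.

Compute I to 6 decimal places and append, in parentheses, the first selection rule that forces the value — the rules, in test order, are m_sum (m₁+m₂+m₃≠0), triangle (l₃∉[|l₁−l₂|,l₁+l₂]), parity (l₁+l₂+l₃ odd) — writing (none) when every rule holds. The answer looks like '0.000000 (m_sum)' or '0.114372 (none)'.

Rules hold: Σm=0, L=14 even, 4≤6≤8.
N = 13·5·13 = 845
Δ = 2!·10!·2!/15! = 1/90090
Racah Σ t=0..2: t=0:+1/69120 t=1:−1/14400 t=2:+1/69120 = -7/172800
⇒ 3j(6 2 6; 0 0 0)² = 14/715, sgn -1
Racah Σ t=1..2: t=1:−1/34560 t=2:+1/60480 = -1/80640
⇒ 3j(6 2 6; 1 1 -2)² = 6/1001, sgn -1
4πI² = N·(3j₀)²·(3jₘ)² = 12/121
I = +1·√(0.0991736/4π) = 0.08883682
No selection rule forces the value: the integral is nonzero (none).

0.088837 (none)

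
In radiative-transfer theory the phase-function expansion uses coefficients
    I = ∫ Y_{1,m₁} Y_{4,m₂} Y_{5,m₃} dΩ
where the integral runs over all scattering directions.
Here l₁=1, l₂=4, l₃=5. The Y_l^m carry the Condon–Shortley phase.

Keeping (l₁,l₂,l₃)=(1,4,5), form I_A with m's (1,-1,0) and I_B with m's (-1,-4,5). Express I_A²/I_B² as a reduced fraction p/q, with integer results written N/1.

l's match ⇒ only the (l;m) 3-j factors differ between A and B.
A: triangle coeff Δ(1,4,5) = 1/495; Σ_t [0,0]: t=0:+1/1440 = 1/1440; (3j)²=2/99 [(1 4 5; 1 -1 0)], sign=-1
B: triangle coeff Δ(1,4,5) = 1/495; Σ_t [0,0]: t=0:+1/80640 = 1/80640; (3j)²=1/11 [(1 4 5; -1 -4 5)], sign=+1
I_A²/I_B² = (2/99)/(1/11) = 2/9

2/9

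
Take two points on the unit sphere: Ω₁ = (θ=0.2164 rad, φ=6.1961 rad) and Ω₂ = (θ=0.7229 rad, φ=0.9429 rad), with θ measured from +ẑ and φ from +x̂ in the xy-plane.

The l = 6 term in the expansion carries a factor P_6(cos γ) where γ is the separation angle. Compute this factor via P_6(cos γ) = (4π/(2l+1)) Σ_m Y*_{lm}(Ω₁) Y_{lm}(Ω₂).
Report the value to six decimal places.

-0.399115

Addition theorem: P_6(cos γ) = (4π/13) Σ_m Y*_{lm}(Ω₁) Y_{lm}(Ω₂), m = −6…6:
  [-6]  conj(Y_{6,-6})(Ω₁) = +0.000041-0.000024i ; Y_{6,-6}(Ω₂) = +0.032825+0.023722i ; Δ = +0.000002+0.000000i
  [-5]  conj(Y_{6,-5})(Ω₁) = +0.000676-0.000315i ; Y_{6,-5}(Ω₂) = +0.000336+0.159024i ; Δ = +0.000050+0.000107i
  [-4]  conj(Y_{6,-4})(Ω₁) = +0.006766-0.002457i ; Y_{6,-4}(Ω₂) = -0.286362+0.208794i ; Δ = -0.001425+0.002116i
  [-3]  conj(Y_{6,-3})(Ω₁) = +0.045586-0.012188i ; Y_{6,-3}(Ω₂) = -0.428686-0.138689i ; Δ = -0.021233-0.001097i
  [-2]  conj(Y_{6,-2})(Ω₁) = +0.204923-0.036057i ; Y_{6,-2}(Ω₂) = -0.057998-0.177988i ; Δ = -0.018303-0.034383i
  [-1]  conj(Y_{6,-1})(Ω₁) = +0.551727-0.048169i ; Y_{6,-1}(Ω₂) = -0.172261+0.237307i ; Δ = -0.083610+0.139227i
  [+0]  conj(Y_{6,0})(Ω₁) = +0.574383-0.000000i ; Y_{6,0}(Ω₂) = -0.285265+0.000000i ; Δ = -0.163852+0.000000i
  [+1]  conj(Y_{6,1})(Ω₁) = -0.551727-0.048169i ; Y_{6,1}(Ω₂) = +0.172261+0.237307i ; Δ = -0.083610-0.139227i
  [+2]  conj(Y_{6,2})(Ω₁) = +0.204923+0.036057i ; Y_{6,2}(Ω₂) = -0.057998+0.177988i ; Δ = -0.018303+0.034383i
  [+3]  conj(Y_{6,3})(Ω₁) = -0.045586-0.012188i ; Y_{6,3}(Ω₂) = +0.428686-0.138689i ; Δ = -0.021233+0.001097i
  [+4]  conj(Y_{6,4})(Ω₁) = +0.006766+0.002457i ; Y_{6,4}(Ω₂) = -0.286362-0.208794i ; Δ = -0.001425-0.002116i
  [+5]  conj(Y_{6,5})(Ω₁) = -0.000676-0.000315i ; Y_{6,5}(Ω₂) = -0.000336+0.159024i ; Δ = +0.000050-0.000107i
  [+6]  conj(Y_{6,6})(Ω₁) = +0.000041+0.000024i ; Y_{6,6}(Ω₂) = +0.032825-0.023722i ; Δ = +0.000002-0.000000i
Total Σ_m = -0.412888+0.000000i. Multiply by 0.966644: -0.399115+0.000000i. P_6(cos γ) = -0.399115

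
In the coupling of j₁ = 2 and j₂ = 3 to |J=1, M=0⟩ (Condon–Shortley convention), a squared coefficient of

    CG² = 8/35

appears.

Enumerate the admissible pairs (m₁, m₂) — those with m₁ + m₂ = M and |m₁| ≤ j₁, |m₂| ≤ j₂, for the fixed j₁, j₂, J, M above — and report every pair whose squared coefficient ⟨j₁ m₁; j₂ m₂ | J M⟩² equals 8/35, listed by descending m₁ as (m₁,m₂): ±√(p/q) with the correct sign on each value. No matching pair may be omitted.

Admissible pairs with m₁+m₂ = M = 0: (-2,2), (-1,1), (0,0), (1,-1), (2,-2)
  (m₁,m₂)=(2,-2): CG² = 1/7, CG = +√(1/7)
  (m₁,m₂)=(1,-1): CG² = 8/35, CG = −√(8/35)   ← matches the target
  (m₁,m₂)=(0,0): CG² = 9/35, CG = +√(9/35)
  (m₁,m₂)=(-1,1): CG² = 8/35, CG = −√(8/35)   ← matches the target
  (m₁,m₂)=(-2,2): CG² = 1/7, CG = +√(1/7)
Pairs with CG² = 8/35: (1,-1): −√(8/35); (-1,1): −√(8/35)

(1,-1): −√(8/35); (-1,1): −√(8/35)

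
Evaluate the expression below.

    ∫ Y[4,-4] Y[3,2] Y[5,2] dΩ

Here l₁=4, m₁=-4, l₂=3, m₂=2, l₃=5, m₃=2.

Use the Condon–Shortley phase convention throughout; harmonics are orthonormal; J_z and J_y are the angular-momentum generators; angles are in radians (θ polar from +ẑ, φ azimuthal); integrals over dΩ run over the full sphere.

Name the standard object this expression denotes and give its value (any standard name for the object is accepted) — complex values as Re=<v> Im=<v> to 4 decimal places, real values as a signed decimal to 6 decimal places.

Gaunt coefficient, -0.109480

This is a Gaunt coefficient — the integral of a triple product of spherical harmonics over the sphere.
m-sum 0 ✓  L=12 even ✓  1≤5≤7 ✓
Π(2lᵢ+1) = 9×7×11 = 693
triangle coeff Δ(4,3,5) = 1/180180
Σ_t [0,2]: t=0:+1/576 t=1:−1/144 t=2:+1/576 = -1/288
(3j)²=20/1001 [(4 3 5; 0 0 0)], sign=+1
Σ_t [2,2]: t=2:+1/8640 = 1/8640
(3j)²=14/1287 [(4 3 5; -4 2 2)], sign=-1
⇒ 4πI² = 280/1859
I = (-1)√(280/1859/(4π)) = -0.10947990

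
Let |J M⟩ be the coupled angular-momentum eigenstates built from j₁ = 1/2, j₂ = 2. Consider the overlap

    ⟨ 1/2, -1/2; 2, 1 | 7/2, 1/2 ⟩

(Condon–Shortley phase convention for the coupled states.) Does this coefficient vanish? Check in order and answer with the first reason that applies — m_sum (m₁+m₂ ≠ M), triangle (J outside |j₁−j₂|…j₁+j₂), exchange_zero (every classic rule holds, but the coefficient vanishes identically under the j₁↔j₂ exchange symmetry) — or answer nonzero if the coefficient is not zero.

triangle

m-sum: m₁+m₂ = -1/2+1 = 1/2, M = 1/2  ✓
triangle: need |j₁−j₂| ≤ J ≤ j₁+j₂, i.e. J ∈ [3/2, 5/2]; J = 7/2 is outside ✗ ⇒ coefficient is 0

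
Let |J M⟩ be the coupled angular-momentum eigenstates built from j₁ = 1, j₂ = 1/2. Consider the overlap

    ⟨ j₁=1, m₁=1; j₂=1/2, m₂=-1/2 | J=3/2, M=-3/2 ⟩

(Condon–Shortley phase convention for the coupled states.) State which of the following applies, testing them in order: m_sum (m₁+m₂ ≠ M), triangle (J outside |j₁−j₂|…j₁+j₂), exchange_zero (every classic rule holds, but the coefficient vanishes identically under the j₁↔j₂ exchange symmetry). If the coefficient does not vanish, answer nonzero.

m_sum

m-sum: m₁+m₂ = 1+(-1/2) = 1/2, M = -3/2  ✗ ⇒ coefficient is 0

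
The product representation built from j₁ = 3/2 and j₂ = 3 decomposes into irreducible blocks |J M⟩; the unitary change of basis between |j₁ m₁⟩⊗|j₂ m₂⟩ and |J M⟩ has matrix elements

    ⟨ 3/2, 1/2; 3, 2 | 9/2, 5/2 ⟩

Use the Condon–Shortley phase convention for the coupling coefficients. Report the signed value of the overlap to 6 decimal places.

triangle: 0!×3!×6!/10! = 4320/3628800
(j±m)!: 2!×1!×5!×1!×7!×2! = 2419200
prefactor² = (2J+1)×Δ×N² = 28800
  k=0: +1/(0!×0!×1!×5!×2!×1!) = 1/240
Σ = 1/240  ⇒  CG² = 28800×(1/240)² = 1/2
CG = +√(1/2) = +0.707107

+0.707107  (= +√(1/2))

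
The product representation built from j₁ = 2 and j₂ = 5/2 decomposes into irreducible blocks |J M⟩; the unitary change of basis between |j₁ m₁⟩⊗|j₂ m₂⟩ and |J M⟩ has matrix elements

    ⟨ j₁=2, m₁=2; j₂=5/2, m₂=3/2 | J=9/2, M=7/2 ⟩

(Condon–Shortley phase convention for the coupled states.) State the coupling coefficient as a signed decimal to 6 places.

triangle: 0!×4!×5!/10! = 2880/3628800
(j±m)!: 4!×0!×4!×1!×8!×1! = 23224320
prefactor² = (2J+1)×Δ×N² = 184320
  k=0: +1/(0!×0!×0!×4!×4!×1!) = 1/576
Σ = 1/576  ⇒  CG² = 184320×(1/576)² = 5/9
CG = +√(5/9) = +0.745356

+√(5/9) = +0.745356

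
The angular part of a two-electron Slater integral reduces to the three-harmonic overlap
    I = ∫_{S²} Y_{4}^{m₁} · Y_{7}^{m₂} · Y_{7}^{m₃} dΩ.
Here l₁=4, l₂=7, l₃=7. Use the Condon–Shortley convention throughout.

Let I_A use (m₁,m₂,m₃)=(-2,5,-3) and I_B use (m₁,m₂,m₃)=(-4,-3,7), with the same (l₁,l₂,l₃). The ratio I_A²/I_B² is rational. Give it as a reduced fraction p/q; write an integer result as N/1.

Shared (l₁,l₂,l₃)=(4,7,7): N and (l;000)² cancel in I_A²/I_B².
A: Δ = 4!·4!·10!/19! = 1/58198140; Racah Σ t=2..4: t=2:+1/348364800 t=3:−1/13063680 t=4:+1/7741440 = 29/522547200; ⇒ 3j(4 7 7; -2 5 -3)² = 1682/264537, sgn +1
B: Δ = 4!·4!·10!/19! = 1/58198140; Racah Σ t=4..4: t=4:+1/2090188800 = 1/2090188800; ⇒ 3j(4 7 7; -4 -3 7)² = 7/5814, sgn +1
I_A²/I_B² = (1682/264537)/(7/5814) = 3364/637

3364/637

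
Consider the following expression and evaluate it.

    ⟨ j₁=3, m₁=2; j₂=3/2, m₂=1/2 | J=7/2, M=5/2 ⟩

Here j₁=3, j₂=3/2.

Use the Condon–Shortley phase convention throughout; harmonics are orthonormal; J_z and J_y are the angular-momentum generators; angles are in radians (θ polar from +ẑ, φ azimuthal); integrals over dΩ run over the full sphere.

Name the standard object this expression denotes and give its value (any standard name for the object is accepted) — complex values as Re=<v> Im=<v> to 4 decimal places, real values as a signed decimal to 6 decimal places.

Clebsch–Gordan coefficient, +√(1/7) ≈ +0.377964

This is a Clebsch–Gordan (vector-coupling) coefficient.
j₁+j₂−J=1  J+j₁−j₂=5  J−j₁+j₂=2  j₁+j₂+J+1=9
(j₁±m₁, j₂±m₂, J±M) = (5,1,2,1,6,1)
P² = 6400/7
sum k=0..1:
  [0] +1/48 = 1/48
  [1] −1/120 = -1/120
S = 1/80
C² = P²·S² = 1/7 ; C = +0.377964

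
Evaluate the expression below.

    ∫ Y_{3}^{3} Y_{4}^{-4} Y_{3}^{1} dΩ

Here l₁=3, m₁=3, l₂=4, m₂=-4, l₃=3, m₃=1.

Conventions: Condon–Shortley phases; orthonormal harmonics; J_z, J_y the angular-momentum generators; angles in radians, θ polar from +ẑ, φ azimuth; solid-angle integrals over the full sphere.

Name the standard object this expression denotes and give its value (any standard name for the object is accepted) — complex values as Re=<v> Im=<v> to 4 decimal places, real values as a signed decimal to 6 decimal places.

This is a Gaunt coefficient — the integral of a triple product of spherical harmonics over the sphere.
Rules hold: Σm=0, L=10 even, 1≤3≤7.
N = 7·9·7 = 441
Δ = 4!·2!·4!/11! = 1/34650
Racah Σ t=1..3: t=1:−1/72 t=2:+1/16 t=3:−1/72 = 5/144
⇒ 3j(3 4 3; 0 0 0)² = 2/77, sgn -1
Racah Σ t=0..0: t=0:+1/1152 = 1/1152
⇒ 3j(3 4 3; 3 -4 1)² = 1/33, sgn +1
4πI² = N·(3j₀)²·(3jₘ)² = 42/121
I = -1·√(0.347107/4π) = -0.16619847

Gaunt coefficient, -0.166198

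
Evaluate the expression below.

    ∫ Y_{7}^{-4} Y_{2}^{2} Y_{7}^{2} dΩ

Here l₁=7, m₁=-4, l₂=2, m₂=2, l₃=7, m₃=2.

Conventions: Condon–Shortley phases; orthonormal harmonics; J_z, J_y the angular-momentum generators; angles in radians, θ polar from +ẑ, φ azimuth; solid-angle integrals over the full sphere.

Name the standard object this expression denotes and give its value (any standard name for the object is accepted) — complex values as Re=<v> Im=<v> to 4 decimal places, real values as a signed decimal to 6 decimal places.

This is a Gaunt coefficient — the integral of a triple product of spherical harmonics over the sphere.
Rules hold: Σm=0, L=16 even, 5≤7≤9.
N = 15·5·15 = 1125
Δ = 2!·12!·2!/17! = 1/185640
Racah Σ t=0..2: t=0:+1/2419200 t=1:−1/518400 t=2:+1/2419200 = -1/907200
⇒ 3j(7 2 7; 0 0 0)² = 56/3315, sgn +1
Racah Σ t=2..2: t=2:+1/8709120 = 1/8709120
⇒ 3j(7 2 7; -4 2 2)² = 55/3094, sgn -1
4πI² = N·(3j₀)²·(3jₘ)² = 16500/48841
I = -1·√(0.337831/4π) = -0.16396259

Gaunt coefficient, -0.163963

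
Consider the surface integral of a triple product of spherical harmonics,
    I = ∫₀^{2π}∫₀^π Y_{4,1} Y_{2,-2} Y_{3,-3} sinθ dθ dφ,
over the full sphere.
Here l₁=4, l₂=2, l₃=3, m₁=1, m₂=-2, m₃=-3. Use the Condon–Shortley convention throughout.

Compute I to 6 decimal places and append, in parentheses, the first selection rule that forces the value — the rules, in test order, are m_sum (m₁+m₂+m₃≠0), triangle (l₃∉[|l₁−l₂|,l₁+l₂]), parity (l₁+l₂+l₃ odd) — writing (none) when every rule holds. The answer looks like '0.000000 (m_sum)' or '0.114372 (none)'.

m-sum = 1 − 2 − 3 = -4 ≠ 0 ⇒ I = 0

0.000000 (m_sum)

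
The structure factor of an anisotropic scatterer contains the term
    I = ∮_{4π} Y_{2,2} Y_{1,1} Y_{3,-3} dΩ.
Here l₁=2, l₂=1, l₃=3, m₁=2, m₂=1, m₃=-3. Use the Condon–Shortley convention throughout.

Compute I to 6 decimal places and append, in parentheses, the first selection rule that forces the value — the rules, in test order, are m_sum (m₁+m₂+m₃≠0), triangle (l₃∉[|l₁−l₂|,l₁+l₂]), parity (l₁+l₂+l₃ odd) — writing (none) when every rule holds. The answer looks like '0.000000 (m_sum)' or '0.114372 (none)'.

Checks pass: Σm=0; 6 even; l₃=3∈[1,3].
(2·2+1)(2·1+1)(2·3+1) = 105
Δ: 0! 4! 2! / 7! → 1/105
sum: t=0:+1/4 = 1/4
3j²(2 1 3; 0 0 0) = Δ·Π!·Σ² = 3/35  (sign -1)
sum: t=0:+1/48 = 1/48
3j²(2 1 3; 2 1 -3) = Δ·Π!·Σ² = 1/7  (sign +1)
combine: 4πI² = 105·3/35·1/7 = 9/7
take √, sign -1: I = -0.31986543
No selection rule forces the value: the integral is nonzero (none).

-0.319865 (none)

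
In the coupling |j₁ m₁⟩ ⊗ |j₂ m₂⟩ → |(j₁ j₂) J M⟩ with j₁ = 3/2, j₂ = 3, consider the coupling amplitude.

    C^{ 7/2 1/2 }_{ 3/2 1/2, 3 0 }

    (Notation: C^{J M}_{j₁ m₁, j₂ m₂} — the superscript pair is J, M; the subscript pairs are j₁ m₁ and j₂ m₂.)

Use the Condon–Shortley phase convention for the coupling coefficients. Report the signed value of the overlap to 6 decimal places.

triangle: 1!·2!·5!/9! = 240/362880
(j±m)!: 2!·1!·3!·3!·4!·3! = 10368
prefactor² = (2J+1)·Δ·N² = 384/7
  k=0: +1/(0!·1!·1!·3!·1!·2!) = 1/12
  k=1: −1/(1!·0!·0!·2!·2!·3!) = -1/24
Σ = 1/24  ⇒  CG² = 384/7·(1/24)² = 2/21
CG = +√(2/21) = +0.308607

+0.308607  (= +√(2/21))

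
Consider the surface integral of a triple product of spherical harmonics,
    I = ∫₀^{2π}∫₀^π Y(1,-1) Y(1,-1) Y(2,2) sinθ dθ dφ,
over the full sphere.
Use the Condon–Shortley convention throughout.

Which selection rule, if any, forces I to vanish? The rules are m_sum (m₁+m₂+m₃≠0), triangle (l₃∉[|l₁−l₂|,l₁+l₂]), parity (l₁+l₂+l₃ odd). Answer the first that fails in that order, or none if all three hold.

none

Σmᵢ = 0  ✓
l₃∈[|l₁−l₂|,l₁+l₂]=[0,2], have l₃=2  ✓
Σlᵢ = 4 ⇒ even  ✓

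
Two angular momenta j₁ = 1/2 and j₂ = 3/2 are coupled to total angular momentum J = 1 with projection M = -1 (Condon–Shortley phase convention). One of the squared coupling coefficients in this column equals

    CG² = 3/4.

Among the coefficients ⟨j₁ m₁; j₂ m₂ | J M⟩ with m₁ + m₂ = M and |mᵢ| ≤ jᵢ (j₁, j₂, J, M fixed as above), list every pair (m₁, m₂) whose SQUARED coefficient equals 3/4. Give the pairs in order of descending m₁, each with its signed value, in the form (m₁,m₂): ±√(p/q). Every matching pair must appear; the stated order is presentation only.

(1/2,-3/2): +√(3/4)

Admissible pairs with m₁+m₂ = M = -1: (-1/2,-1/2), (1/2,-3/2)
  (m₁,m₂)=(1/2,-3/2): CG² = 3/4, CG = +√(3/4)   ← matches the target
  (m₁,m₂)=(-1/2,-1/2): CG² = 1/4, CG = −√(1/4)
Pairs with CG² = 3/4: (1/2,-3/2): +√(3/4)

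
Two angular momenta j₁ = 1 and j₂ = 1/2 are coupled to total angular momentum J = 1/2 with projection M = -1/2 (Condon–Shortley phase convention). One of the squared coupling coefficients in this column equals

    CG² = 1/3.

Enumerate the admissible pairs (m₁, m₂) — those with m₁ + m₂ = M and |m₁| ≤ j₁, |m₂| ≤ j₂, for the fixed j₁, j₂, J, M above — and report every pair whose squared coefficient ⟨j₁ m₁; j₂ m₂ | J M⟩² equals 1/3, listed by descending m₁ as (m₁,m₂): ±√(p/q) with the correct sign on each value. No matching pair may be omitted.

Admissible pairs with m₁+m₂ = M = -1/2: (-1,1/2), (0,-1/2)
  (m₁,m₂)=(0,-1/2): CG² = 1/3, CG = +√(1/3)   ← matches the target
  (m₁,m₂)=(-1,1/2): CG² = 2/3, CG = −√(2/3)
Pairs with CG² = 1/3: (0,-1/2): +√(1/3)

(0,-1/2): +√(1/3)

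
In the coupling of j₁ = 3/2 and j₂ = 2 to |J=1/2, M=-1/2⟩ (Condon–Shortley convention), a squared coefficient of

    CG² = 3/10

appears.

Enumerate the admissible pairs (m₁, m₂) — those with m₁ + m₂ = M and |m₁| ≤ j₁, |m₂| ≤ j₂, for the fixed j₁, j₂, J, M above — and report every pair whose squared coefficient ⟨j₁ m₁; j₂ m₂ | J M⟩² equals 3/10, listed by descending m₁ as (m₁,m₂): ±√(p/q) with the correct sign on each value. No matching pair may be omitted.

Admissible pairs with m₁+m₂ = M = -1/2: (-3/2,1), (-1/2,0), (1/2,-1), (3/2,-2)
  (m₁,m₂)=(3/2,-2): CG² = 2/5, CG = +√(2/5)
  (m₁,m₂)=(1/2,-1): CG² = 3/10, CG = −√(3/10)   ← matches the target
  (m₁,m₂)=(-1/2,0): CG² = 1/5, CG = +√(1/5)
  (m₁,m₂)=(-3/2,1): CG² = 1/10, CG = −√(1/10)
Pairs with CG² = 3/10: (1/2,-1): −√(3/10)

(1/2,-1): −√(3/10)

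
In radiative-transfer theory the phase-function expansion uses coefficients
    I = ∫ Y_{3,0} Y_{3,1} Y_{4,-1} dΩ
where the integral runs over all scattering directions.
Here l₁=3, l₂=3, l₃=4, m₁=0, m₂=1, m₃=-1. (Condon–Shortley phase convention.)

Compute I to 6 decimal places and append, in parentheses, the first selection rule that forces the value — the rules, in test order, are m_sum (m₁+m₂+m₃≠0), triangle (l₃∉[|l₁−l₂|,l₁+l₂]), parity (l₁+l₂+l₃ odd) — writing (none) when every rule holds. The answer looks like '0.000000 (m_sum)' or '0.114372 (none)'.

-0.099323 (none)

Checks pass: Σm=0; 10 even; l₃=4∈[0,6].
(2·3+1)(2·3+1)(2·4+1) = 441
Δ: 2! 4! 4! / 11! → 1/34650
sum: t=0:+1/72 t=1:−1/16 t=2:+1/72 = -5/144
3j²(3 3 4; 0 0 0) = Δ·Π!·Σ² = 2/77  (sign -1)
sum: t=0:+1/288 t=1:−1/24 t=2:+1/48 = -5/288
3j²(3 3 4; 0 1 -1) = Δ·Π!·Σ² = 5/462  (sign +1)
combine: 4πI² = 441·2/77·5/462 = 15/121
take √, sign -1: I = -0.09932258
No selection rule forces the value: the integral is nonzero (none).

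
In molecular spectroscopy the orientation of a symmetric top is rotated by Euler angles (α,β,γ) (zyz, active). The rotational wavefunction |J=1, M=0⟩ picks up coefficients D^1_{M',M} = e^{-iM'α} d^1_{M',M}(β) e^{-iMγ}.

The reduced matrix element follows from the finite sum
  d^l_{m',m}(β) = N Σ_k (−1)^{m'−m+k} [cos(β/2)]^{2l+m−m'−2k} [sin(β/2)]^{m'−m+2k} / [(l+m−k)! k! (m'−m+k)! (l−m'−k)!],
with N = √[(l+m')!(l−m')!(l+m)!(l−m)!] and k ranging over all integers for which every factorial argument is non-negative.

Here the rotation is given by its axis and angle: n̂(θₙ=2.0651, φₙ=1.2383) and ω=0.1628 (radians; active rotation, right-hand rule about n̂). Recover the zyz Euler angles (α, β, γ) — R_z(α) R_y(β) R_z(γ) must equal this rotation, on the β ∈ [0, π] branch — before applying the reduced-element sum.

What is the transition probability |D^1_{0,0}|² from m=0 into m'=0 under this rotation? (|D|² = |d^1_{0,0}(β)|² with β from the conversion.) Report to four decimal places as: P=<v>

Axis–angle → zyz. n̂ = (sinθₙcosφₙ, sinθₙsinφₙ, cosθₙ) = (+0.287333, +0.832086, -0.474419), ω = 0.1628.
R = I cosω + sinω [n̂]ₓ + (1−cosω) n̂n̂ᵀ gives
  R = [+0.987869, +0.080056, +0.133063; -0.073733, +0.995932, -0.051791; -0.136668, +0.041352, +0.989753]
β = atan2(√(R₁₃²+R₂₃²), R₃₃) = 0.143277; α = atan2(R₂₃, R₁₃) mod 2π = 5.912005; γ = atan2(R₃₂, −R₃₁) mod 2π = 0.293812
D^1_{0,0}(5.9120,0.1433,0.2938) = e^{-i·0·5.9120}·d^1_{0,0}(0.1433)·e^{-i·0·0.2938}. Compute d first:
With c≡cos(β/2)=0.997435 and s≡sin(β/2)=0.071577, N=[1·1·1·1]^{1/2}=1.000000
Admissible k: 0..1 (factorial args all ≥0)
  k=0: (−1)^0·1.0000/(1)·0.9974^2·0.0716^0 = +0.994877
  k=1: (−1)^1·1.0000/(1)·0.9974^0·0.0716^2 = -0.005123
d^1_{0,0}(0.1433) = +0.994877 -0.005123 = +0.989753
|D^1_{0,0}|² = |d^1_{0,0}(β)|² = (+0.989753)² = 0.979612 (the z-rotation phases have unit modulus)

P=0.9796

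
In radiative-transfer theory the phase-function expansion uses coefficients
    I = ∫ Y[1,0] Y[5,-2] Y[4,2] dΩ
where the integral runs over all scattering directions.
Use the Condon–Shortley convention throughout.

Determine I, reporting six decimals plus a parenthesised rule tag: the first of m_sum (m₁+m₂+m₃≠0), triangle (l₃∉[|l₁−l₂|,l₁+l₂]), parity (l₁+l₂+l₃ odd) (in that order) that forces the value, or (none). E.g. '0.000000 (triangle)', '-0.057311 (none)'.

Rules hold: Σm=0, L=10 even, 4≤4≤6.
N = 3·11·9 = 297
Δ = 2!·0!·8!/11! = 1/495
Racah Σ t=1..1: t=1:−1/576 = -1/576
⇒ 3j(1 5 4; 0 0 0)² = 5/99, sgn -1
Racah Σ t=1..1: t=1:−1/1440 = -1/1440
⇒ 3j(1 5 4; 0 -2 2)² = 7/165, sgn -1
4πI² = N·(3j₀)²·(3jₘ)² = 7/11
I = +1·√(0.636364/4π) = 0.22503380
No selection rule forces the value: the integral is nonzero (none).

0.225034 (none)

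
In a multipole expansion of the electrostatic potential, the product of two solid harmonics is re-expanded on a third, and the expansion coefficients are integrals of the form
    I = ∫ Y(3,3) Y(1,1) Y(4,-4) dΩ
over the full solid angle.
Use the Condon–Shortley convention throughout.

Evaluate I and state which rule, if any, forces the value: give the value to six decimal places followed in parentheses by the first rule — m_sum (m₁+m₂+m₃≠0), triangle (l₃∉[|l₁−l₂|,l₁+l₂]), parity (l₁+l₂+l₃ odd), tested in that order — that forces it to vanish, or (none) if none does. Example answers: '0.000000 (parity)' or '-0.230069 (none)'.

m-sum 0 ✓  L=8 even ✓  2≤4≤4 ✓
Π(2lᵢ+1) = 7×3×9 = 189
triangle coeff Δ(3,1,4) = 1/252
Σ_t [0,0]: t=0:+1/36 = 1/36
(3j)²=4/63 [(3 1 4; 0 0 0)], sign=+1
Σ_t [0,0]: t=0:+1/1440 = 1/1440
(3j)²=1/9 [(3 1 4; 3 1 -4)], sign=+1
⇒ 4πI² = 4/3
I = (+1)√(4/3/(4π)) = 0.32573501
No selection rule forces the value: the integral is nonzero (none).

0.325735 (none)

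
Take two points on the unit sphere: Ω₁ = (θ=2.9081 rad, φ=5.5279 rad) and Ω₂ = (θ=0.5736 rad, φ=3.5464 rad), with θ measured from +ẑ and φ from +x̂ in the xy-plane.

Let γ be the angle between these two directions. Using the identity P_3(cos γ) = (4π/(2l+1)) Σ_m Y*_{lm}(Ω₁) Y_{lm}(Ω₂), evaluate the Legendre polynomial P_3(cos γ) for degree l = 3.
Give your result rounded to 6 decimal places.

-0.329986

Term-by-term m-sum for l=3 (normalisation 4π/7 = 1.795196):
  m=-3: Y*=(-0.003310, -0.003969)  Y=(-0.023261, 0.062484)  product (0.000325, -0.000114)
  m=-2: Y*=(-0.003204, 0.053131)  Y=(0.174367, -0.183023)  product (0.009166, 0.009851)
  m=-1: Y*=(0.203199, -0.191315)  Y=(-0.407456, 0.174583)  product (-0.049394, 0.113428)
  m=+0: Y*=(-0.628920, -0.000000)  Y=(0.165378, 0.000000)  product (-0.104009, -0.000000)
  m=+1: Y*=(-0.203199, -0.191315)  Y=(0.407456, 0.174583)  product (-0.049394, -0.113428)
  m=+2: Y*=(-0.003204, -0.053131)  Y=(0.174367, 0.183023)  product (0.009166, -0.009851)
  m=+3: Y*=(0.003310, -0.003969)  Y=(0.023261, 0.062484)  product (0.000325, 0.000114)
Σ over m = (-0.183816, -0.000000); ×(4π/7) → (-0.329986, -0.000000). Real part: -0.329986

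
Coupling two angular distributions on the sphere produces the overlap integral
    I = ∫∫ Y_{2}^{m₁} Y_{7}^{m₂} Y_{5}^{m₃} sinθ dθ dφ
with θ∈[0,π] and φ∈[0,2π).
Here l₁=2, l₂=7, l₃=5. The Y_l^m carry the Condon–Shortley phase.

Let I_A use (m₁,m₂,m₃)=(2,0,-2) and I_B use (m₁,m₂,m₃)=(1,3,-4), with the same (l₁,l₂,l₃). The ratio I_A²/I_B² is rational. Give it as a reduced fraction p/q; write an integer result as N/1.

l's match ⇒ only the (l;m) 3-j factors differ between A and B.
A: triangle coeff Δ(2,7,5) = 1/15015; Σ_t [0,0]: t=0:+1/725760 = 1/725760; (3j)²=1/429 [(2 7 5; 2 0 -2)], sign=-1
B: triangle coeff Δ(2,7,5) = 1/15015; Σ_t [1,1]: t=1:−1/2177280 = -1/2177280; (3j)²=8/3003 [(2 7 5; 1 3 -4)], sign=+1
I_A²/I_B² = (1/429)/(8/3003) = 7/8

7/8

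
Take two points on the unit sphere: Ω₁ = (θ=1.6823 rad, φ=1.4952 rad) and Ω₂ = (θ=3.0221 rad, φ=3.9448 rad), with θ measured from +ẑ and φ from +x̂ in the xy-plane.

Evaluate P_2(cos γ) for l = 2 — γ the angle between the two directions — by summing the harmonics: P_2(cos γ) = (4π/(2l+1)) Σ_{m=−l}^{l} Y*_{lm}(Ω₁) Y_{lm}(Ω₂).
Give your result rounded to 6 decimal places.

-0.499443

Expand P_2 via completeness: Σ_{m} conj(Y_{2,m}) at Ω₁ times Y_{2,m} at Ω₂ —
  m=-2: (-0.37714 + 0.05746j) × (-0.00020 - 0.00549j) = 0.00039 + 0.00206j  (running Σ = 0.00039 + 0.00206j)
  m=-1: (-0.00645 - 0.08519j) × (0.06349 - 0.06580j) = -0.00601 - 0.00498j  (running Σ = -0.00563 - 0.00293j)
  m=0: (-0.30368 + 0.00000j) × (0.61734 + 0.00000j) = -0.18747 + 0.00000j  (running Σ = -0.19310 - 0.00293j)
  m=1: (0.00645 - 0.08519j) × (-0.06349 - 0.06580j) = -0.00601 + 0.00498j  (running Σ = -0.19911 + 0.00206j)
  m=2: (-0.37714 - 0.05746j) × (-0.00020 + 0.00549j) = 0.00039 - 0.00206j  (running Σ = -0.19872 + 0.00000j)
Total Σ_m = -0.19872 + 0.00000j. Multiply by 2.513274: -0.49944 + 0.00000j. P_2(cos γ) = -0.499443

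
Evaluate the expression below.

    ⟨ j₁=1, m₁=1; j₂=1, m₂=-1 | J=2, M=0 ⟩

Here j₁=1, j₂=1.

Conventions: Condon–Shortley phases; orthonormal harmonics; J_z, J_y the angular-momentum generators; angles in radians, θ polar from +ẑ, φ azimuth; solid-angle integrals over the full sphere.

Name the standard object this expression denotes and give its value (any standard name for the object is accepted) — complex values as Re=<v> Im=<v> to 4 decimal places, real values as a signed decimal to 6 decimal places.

This is a Clebsch–Gordan (vector-coupling) coefficient.
j₁+j₂−J=0  J+j₁−j₂=2  J−j₁+j₂=2  j₁+j₂+J+1=5
(j₁±m₁, j₂±m₂, J±M) = (2,0,0,2,2,2)
P² = 8/3
sum k=0..0:
  [0] +1/4 = 1/4
S = 1/4
C² = P²·S² = 1/6 ; C = +0.408248

Clebsch–Gordan coefficient, +√(1/6) ≈ +0.408248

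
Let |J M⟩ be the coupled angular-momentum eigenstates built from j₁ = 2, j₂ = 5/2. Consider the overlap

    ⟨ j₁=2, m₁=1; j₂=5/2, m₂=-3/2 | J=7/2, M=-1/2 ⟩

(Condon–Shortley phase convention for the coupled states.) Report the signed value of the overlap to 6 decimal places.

j₁+j₂−J=1  J+j₁−j₂=3  J−j₁+j₂=4  j₁+j₂+J+1=9
(j₁±m₁, j₂±m₂, J±M) = (3,1,1,4,3,4)
P² = 2304/35
sum k=0..1:
  [0] +1/12 = 1/12
  [1] −1/144 = -1/144
S = 11/144
C² = P²·S² = 121/315 ; C = +0.619780

+√(121/315) = +0.619780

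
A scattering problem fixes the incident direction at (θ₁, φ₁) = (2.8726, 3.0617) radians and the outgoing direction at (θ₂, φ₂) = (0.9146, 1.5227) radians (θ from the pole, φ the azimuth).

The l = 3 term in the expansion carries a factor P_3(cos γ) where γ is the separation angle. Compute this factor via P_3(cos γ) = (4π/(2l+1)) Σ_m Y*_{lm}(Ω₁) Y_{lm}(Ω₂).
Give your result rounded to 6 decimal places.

0.380703

Term-by-term m-sum for l=3 (normalisation 4π/7 = 1.795196):
  [-3]  conj(Y_{3,-3})(Ω₁) = -0.007608+0.001859i ; Y_{3,-3}(Ω₂) = -0.029840+0.205368i ; Δ = -0.000155-0.001618i
  [-2]  conj(Y_{3,-2})(Ω₁) = -0.068699+0.011072i ; Y_{3,-2}(Ω₂) = -0.389618-0.037594i ; Δ = +0.027183-0.001731i
  [-1]  conj(Y_{3,-1})(Ω₁) = -0.312224+0.024998i ; Y_{3,-1}(Ω₂) = +0.010602-0.220254i ; Δ = +0.002196+0.069034i
  [+0]  conj(Y_{3,0})(Ω₁) = -0.592468-0.000000i ; Y_{3,0}(Ω₂) = -0.259289+0.000000i ; Δ = +0.153621+0.000000i
  [+1]  conj(Y_{3,1})(Ω₁) = +0.312224+0.024998i ; Y_{3,1}(Ω₂) = -0.010602-0.220254i ; Δ = +0.002196-0.069034i
  [+2]  conj(Y_{3,2})(Ω₁) = -0.068699-0.011072i ; Y_{3,2}(Ω₂) = -0.389618+0.037594i ; Δ = +0.027183+0.001731i
  [+3]  conj(Y_{3,3})(Ω₁) = +0.007608+0.001859i ; Y_{3,3}(Ω₂) = +0.029840+0.205368i ; Δ = -0.000155+0.001618i
Accumulated sum +0.212068-0.000000i; after 4π/(2l+1) scaling, +0.380703-0.000000i ⇒ P_3 = 0.380703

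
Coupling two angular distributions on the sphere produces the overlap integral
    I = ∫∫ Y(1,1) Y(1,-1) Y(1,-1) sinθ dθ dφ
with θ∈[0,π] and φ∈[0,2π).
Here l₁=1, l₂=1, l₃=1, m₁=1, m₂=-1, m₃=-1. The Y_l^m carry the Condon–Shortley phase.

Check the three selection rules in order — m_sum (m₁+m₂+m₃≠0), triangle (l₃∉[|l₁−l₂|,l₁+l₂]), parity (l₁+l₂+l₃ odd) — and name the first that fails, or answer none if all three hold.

m_sum

azimuthal sum: 1 − 1 − 1 = -1  ✗
0 ≤ 1 ≤ 2 (triangle on l)
L = 1 + 1 + 1 = 3 (odd)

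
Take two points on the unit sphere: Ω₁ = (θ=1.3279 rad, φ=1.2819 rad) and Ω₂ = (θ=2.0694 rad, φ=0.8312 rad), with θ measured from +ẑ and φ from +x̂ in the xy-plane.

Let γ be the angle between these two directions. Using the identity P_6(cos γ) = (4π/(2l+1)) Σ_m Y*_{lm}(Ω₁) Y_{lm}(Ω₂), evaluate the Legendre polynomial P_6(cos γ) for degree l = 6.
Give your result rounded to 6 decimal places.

0.027554

Term-by-term m-sum for l=6 (normalisation 4π/13 = 0.966644):
  term(m=-6) = (-0.081130, 0.037936)   from Y*(Ω₁)=(0.065395, 0.398677), Y(Ω₂)=(0.060157, 0.213366)
  term(m=-5) = (0.091481, -0.112503)   from Y*(Ω₁)=(0.344021, 0.043687), Y(Ω₂)=(0.220827, -0.355067)
  term(m=-4) = (0.008519, -0.036056)   from Y*(Ω₁)=(-0.046460, 0.105390), Y(Ω₂)=(-0.316287, 0.058603)
  term(m=-3) = (-0.007513, -0.033803)   from Y*(Ω₁)=(0.258117, 0.219228), Y(Ω₂)=(-0.081525, -0.061718)
  term(m=-2) = (-0.004601, -0.005815)   from Y*(Ω₁)=(-0.017781, 0.011593), Y(Ω₂)=(0.031954, 0.347854)
  term(m=-1) = (0.006805, 0.003293)   from Y*(Ω₁)=(0.092477, 0.311148), Y(Ω₂)=(0.015697, -0.017205)
  term(m=+0) = (0.001384, 0.000000)   from Y*(Ω₁)=(0.004107, -0.000000), Y(Ω₂)=(0.336986, 0.000000)
  term(m=+1) = (0.006805, -0.003293)   from Y*(Ω₁)=(-0.092477, 0.311148), Y(Ω₂)=(-0.015697, -0.017205)
  term(m=+2) = (-0.004601, 0.005815)   from Y*(Ω₁)=(-0.017781, -0.011593), Y(Ω₂)=(0.031954, -0.347854)
  term(m=+3) = (-0.007513, 0.033803)   from Y*(Ω₁)=(-0.258117, 0.219228), Y(Ω₂)=(0.081525, -0.061718)
  term(m=+4) = (0.008519, 0.036056)   from Y*(Ω₁)=(-0.046460, -0.105390), Y(Ω₂)=(-0.316287, -0.058603)
  term(m=+5) = (0.091481, 0.112503)   from Y*(Ω₁)=(-0.344021, 0.043687), Y(Ω₂)=(-0.220827, -0.355067)
  term(m=+6) = (-0.081130, -0.037936)   from Y*(Ω₁)=(0.065395, -0.398677), Y(Ω₂)=(0.060157, -0.213366)
Σ over m = (0.028505, -0.000000); ×(4π/13) → (0.027554, -0.000000). Real part: 0.027554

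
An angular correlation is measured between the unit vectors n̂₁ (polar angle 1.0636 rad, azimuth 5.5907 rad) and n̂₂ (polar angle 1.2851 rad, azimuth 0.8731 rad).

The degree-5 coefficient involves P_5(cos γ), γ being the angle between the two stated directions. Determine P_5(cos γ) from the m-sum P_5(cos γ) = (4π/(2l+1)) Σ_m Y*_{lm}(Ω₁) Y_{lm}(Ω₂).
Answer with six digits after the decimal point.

Expand P_5 via completeness: Σ_{m} conj(Y_{5,m}) at Ω₁ times Y_{5,m} at Ω₂ —
  m=-5: Y*=(-0.224763, 0.074692)  Y=(-0.128302, 0.354909)  product (0.002329, -0.089354)
  m=-4: Y*=(-0.387783, -0.151144)  Y=(-0.329192, 0.120466)  product (0.145863, 0.003041)
  m=-3: Y*=(-0.125953, -0.226949)  Y=(0.075519, 0.043469)  product (0.000354, -0.022614)
  m=-2: Y*=(-0.033957, 0.180626)  Y=(0.058446, 0.329786)  product (-0.061553, -0.000642)
  m=-1: Y*=(-0.244372, 0.202712)  Y=(0.004051, -0.004832)  product (-0.000010, 0.002002)
  m=+0: Y*=(0.113134, -0.000000)  Y=(0.324244, 0.000000)  product (0.036683, 0.000000)
  m=+1: Y*=(0.244372, 0.202712)  Y=(-0.004051, -0.004832)  product (-0.000010, -0.002002)
  m=+2: Y*=(-0.033957, -0.180626)  Y=(0.058446, -0.329786)  product (-0.061553, 0.000642)
  m=+3: Y*=(0.125953, -0.226949)  Y=(-0.075519, 0.043469)  product (0.000354, 0.022614)
  m=+4: Y*=(-0.387783, 0.151144)  Y=(-0.329192, -0.120466)  product (0.145863, -0.003041)
  m=+5: Y*=(0.224763, 0.074692)  Y=(0.128302, 0.354909)  product (0.002329, 0.089354)
Accumulated sum (0.210647, 0.000000); after 4π/(2l+1) scaling, (0.240643, 0.000000) ⇒ P_5 = 0.240643

0.240643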